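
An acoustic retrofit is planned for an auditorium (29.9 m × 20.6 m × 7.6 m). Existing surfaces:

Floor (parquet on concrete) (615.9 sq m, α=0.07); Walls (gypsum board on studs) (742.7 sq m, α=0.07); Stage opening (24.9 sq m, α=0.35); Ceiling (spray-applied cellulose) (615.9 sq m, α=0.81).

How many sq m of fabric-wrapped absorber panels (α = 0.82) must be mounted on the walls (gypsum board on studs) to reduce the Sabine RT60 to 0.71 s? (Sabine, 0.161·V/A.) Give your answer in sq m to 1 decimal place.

611.7

Total absorption A₁ = 615.9*0.07 + 742.7*0.07 + 24.9*0.35 + 615.9*0.81
  = 43.113 + 51.989 + 8.715 + 498.879 = 602.696 sq m sabins.
V = 4681.144 m³. Target absorption A₂ = 0.161 × 4681.144 / 0.71 = 1061.499 sabins.
Absorption to add: 1061.499 − 602.696 = 458.803 sabins.
Net gain per sq m: Δα = 0.82 − 0.07 = 0.75.
Area = ΔA/Δα = 458.803/0.75 = 611.7 sq m.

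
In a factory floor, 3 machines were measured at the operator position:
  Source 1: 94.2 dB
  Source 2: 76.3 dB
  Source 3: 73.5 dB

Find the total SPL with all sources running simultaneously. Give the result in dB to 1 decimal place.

94.3 dB

Sum in the linear (power) domain: Σ 10^(Lᵢ/10) = 10^(94.2/10) + 10^(76.3/10) + 10^(73.5/10) = 2.695e+09.
Combined level = 10 log₁₀(2.695e+09) = 94.3 dB.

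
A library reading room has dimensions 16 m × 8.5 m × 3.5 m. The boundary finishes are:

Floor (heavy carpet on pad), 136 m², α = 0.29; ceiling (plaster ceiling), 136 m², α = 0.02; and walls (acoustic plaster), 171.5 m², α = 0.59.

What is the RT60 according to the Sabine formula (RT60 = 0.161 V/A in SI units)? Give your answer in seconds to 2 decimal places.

0.53 seconds

A = Σ Sᵢαᵢ = 136*0.29 + 136*0.02 + 171.5*0.59 = 143.345 sabins.
V = 16·8.5·3.5 = 476 m³.
RT60 = 0.161 · V / A = 0.161 × 476 / 143.345 = 0.53 s.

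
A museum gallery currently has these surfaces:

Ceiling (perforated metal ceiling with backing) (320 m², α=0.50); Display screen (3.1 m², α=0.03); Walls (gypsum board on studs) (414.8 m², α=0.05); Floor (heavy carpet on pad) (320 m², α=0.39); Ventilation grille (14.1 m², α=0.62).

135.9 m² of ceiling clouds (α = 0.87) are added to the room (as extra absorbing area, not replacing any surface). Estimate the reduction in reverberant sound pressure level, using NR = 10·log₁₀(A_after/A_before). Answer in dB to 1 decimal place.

1.4 dB

Equivalent absorption area: A_before = 320*0.50 + 3.1*0.03 + 414.8*0.05 + 320*0.39 + 14.1*0.62 = 314.375 m².
Treatment contributes 135.9·0.87 = 118.233 sabins.
New total A_after = 432.608 sabins.
NR = 10·log₁₀(432.608/314.375) = 1.4 dB.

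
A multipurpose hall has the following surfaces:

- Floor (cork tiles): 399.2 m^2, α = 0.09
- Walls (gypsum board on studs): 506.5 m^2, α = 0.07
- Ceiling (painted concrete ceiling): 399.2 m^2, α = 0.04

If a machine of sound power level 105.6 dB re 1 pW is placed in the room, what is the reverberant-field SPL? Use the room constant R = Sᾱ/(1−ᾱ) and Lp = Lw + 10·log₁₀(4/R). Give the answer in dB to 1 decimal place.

91.9 dB

Σ(Sᵢαᵢ) = 399.2·0.09 + 506.5·0.07 + 399.2·0.04 = 87.351; total area S = 1304.9 m^2.
ᾱ = 0.0669, so room constant R = A/(1−ᾱ) = 93.614 m^2.
Lp = Lw + 10 log₁₀(4/R) = 105.6 -13.69 = 91.9 dB.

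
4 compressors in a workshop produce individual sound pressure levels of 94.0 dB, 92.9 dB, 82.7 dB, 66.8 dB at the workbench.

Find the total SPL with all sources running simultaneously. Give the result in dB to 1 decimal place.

Converting to relative power and adding: 10^(94.0/10) + 10^(92.9/10) + 10^(82.7/10) + 10^(66.8/10) = 4.653e+09.
Back to dB: 10·log₁₀ Σ = 96.7 dB.

96.7 dB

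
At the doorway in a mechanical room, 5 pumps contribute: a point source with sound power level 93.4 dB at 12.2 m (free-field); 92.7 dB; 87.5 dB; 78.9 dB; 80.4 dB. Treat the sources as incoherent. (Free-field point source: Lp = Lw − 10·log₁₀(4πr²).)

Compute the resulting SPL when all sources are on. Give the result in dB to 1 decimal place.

94.2 dB

Source at 12.2 m: Lp = 93.4 − 10·log₁₀(4π·12.2²) = 93.4 − 10·log₁₀(1870.379) = 60.7 dB.
Sum in the linear (power) domain: Σ 10^(Lᵢ/10) = 10^(60.7/10) + 10^(92.7/10) + 10^(87.5/10) + 10^(78.9/10) + 10^(80.4/10) = 2.613e+09.
Combined level = 10 log₁₀(2.613e+09) = 94.2 dB.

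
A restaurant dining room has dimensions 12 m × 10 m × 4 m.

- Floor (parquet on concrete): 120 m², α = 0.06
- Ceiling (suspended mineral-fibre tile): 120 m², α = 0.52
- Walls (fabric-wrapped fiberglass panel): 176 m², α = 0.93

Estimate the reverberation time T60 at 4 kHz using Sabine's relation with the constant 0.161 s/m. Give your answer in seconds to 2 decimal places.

A = Σ Sᵢαᵢ = 120×0.06 + 120×0.52 + 176×0.93 = 233.280 sabins.
Volume V = 12 × 10 × 4 = 480 m³.
T = 0.161 V/A = 0.161·480/233.280 = 0.33 s.

0.33 s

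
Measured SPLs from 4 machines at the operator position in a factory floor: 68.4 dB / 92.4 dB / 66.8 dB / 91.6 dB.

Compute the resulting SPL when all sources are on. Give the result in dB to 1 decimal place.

Σ 10^(Lᵢ/10) = 3.195e+09.
Back to dB: 10·log₁₀ Σ = 95.0 dB.

95.0 dB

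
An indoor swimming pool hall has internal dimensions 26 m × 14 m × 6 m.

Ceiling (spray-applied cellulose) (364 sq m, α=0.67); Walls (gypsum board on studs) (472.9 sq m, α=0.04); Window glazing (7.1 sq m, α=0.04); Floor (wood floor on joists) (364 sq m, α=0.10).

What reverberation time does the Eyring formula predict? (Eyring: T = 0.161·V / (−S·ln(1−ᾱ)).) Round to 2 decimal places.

1.02 seconds

S = Σ Sᵢ = 1208.0 sq m.
Absorption A = 364×0.67 + 472.9×0.04 + 7.1×0.04 + 364×0.10 = 299.480 sabins.
ᾱ = 299.480 / 1208.0 = 0.2479.
−S·ln(1−ᾱ) = −1208.0 × ln(1 − 0.2479) = 344.142.
V = 26 × 14 × 6 = 2184 m³.
T = 0.161·V/[−S·ln(1−ᾱ)] = 0.161·2184/344.142 = 1.02 s.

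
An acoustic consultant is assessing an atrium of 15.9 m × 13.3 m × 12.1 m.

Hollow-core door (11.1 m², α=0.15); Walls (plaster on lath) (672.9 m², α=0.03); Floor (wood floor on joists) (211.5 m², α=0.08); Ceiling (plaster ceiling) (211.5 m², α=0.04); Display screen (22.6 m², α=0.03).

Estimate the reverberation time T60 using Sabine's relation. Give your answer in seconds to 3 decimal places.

8.599 sec

Total absorption A = 11.1×0.15 + 672.9×0.03 + 211.5×0.08 + 211.5×0.04 + 22.6×0.03
  = 1.665 + 20.187 + 16.920 + 8.460 + 0.678 = 47.910 m² sabins.
V = 15.9·13.3·12.1 = 2558.787 m³.
T = 0.161 V/A = 0.161·2558.787/47.910 = 8.599 s.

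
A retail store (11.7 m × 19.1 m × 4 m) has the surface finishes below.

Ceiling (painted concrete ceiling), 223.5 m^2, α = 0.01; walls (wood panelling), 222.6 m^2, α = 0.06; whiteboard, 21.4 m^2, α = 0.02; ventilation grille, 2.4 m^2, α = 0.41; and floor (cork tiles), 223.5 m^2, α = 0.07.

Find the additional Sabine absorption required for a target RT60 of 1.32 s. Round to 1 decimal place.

76.4 sabins

Summing Sᵢαᵢ: 2.235 + 13.356 + 0.428 + 0.984 + 15.645 → A₁ = 32.648 sabins.
V = 893.88 m³. Required absorption A₂ = 0.161 × 893.88 / 1.32 = 109.026 sabins.
Shortfall: 109.026 − 32.648 = 76.4 sabins.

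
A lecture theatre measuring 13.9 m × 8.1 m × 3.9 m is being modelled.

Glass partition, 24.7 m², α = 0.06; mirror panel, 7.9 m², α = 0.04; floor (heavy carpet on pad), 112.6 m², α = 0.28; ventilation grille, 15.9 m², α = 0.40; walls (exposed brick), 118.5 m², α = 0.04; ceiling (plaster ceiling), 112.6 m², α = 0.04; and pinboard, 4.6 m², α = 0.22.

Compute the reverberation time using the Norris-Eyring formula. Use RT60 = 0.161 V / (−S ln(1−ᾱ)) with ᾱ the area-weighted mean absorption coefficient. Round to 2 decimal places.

1.32 seconds

S = Σ Sᵢ = 396.8 m².
Absorption A = 24.7×0.06 + 7.9×0.04 + 112.6×0.28 + 15.9×0.40 + 118.5×0.04 + 112.6×0.04 + 4.6×0.22 = 49.942 sabins.
ᾱ = 49.942 / 396.8 = 0.1259.
Eyring denominator: −S ln(1−ᾱ) = 53.394.
V = 13.9 × 8.1 × 3.9 = 439.101 m³.
RT60 = 0.161 × 439.101 / 53.394 = 1.32 s.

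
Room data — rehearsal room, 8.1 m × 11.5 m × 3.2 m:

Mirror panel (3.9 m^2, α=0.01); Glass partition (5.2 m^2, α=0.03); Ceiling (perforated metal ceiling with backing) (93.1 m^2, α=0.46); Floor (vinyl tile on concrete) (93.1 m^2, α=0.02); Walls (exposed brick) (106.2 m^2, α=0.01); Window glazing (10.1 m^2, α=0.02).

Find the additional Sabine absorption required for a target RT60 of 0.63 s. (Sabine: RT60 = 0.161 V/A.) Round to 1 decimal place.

30.0 sabins

Equivalent absorption area: A₁ = 3.9×0.01 + 5.2×0.03 + 93.1×0.46 + 93.1×0.02 + 106.2×0.01 + 10.1×0.02 = 46.147 m^2.
For T = 0.63 s, need A₂ = 0.161·V/T = 0.161·298.08/0.63 = 76.176 sabins.
ΔA = A₂ − A₁ = 76.176 − 46.147 = 30.0 sabins.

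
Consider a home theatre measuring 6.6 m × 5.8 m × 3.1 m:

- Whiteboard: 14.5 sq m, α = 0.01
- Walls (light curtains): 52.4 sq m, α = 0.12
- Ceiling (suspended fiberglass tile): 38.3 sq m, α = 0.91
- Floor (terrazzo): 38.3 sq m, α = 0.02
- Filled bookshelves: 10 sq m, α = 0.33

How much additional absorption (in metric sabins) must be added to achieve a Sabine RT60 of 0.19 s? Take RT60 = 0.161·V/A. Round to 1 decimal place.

55.2 sabins

Equivalent absorption area: A₁ = 14.5×0.01 + 52.4×0.12 + 38.3×0.91 + 38.3×0.02 + 10×0.33 = 45.352 sq m.
V = 118.668 m³. Required absorption A₂ = 0.161 × 118.668 / 0.19 = 100.556 sabins.
Additional absorption ΔA = 100.556 − 45.352 = 55.2 sabins.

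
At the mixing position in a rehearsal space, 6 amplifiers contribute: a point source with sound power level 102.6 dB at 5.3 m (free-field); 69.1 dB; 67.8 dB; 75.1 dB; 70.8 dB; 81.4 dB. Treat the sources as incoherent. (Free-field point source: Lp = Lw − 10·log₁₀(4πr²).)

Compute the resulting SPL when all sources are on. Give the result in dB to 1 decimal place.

83.9 dB

Source at 5.3 m: Lp = 102.6 − 10·log₁₀(4π·5.3²) = 102.6 − 10·log₁₀(352.989) = 77.1 dB.
Σ 10^(Lᵢ/10) = 2.479e+08.
Combined level = 10 log₁₀(2.479e+08) = 83.9 dB.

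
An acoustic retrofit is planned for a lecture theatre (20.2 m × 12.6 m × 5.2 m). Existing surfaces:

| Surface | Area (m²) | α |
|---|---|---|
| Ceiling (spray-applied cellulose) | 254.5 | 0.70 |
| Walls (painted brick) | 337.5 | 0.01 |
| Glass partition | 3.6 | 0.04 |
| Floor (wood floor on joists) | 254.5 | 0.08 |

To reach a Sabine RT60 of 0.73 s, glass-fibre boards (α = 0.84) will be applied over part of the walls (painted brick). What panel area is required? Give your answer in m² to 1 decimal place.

A₁ = Σ Sᵢαᵢ = 254.5×0.70 + 337.5×0.01 + 3.6×0.04 + 254.5×0.08 = 202.029 sabins.
V = 1323.504 m³. Target absorption A₂ = 0.161 × 1323.504 / 0.73 = 291.896 sabins.
ΔA needed = 291.896 − 202.029 = 89.867 sabins.
Each m² of panel replacing the walls (painted brick) adds (0.84 − 0.01) = 0.83 sabins.
Panel area = 89.867 / 0.83 = 108.3 m².

108.3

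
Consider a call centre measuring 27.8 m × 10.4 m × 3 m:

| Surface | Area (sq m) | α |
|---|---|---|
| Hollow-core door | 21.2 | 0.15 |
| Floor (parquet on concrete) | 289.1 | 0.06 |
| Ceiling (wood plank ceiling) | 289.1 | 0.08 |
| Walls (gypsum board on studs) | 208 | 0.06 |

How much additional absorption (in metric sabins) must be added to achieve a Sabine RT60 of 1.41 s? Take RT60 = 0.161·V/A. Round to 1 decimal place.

42.9 sabins

A₁ = Σ Sᵢαᵢ = 21.2×0.15 + 289.1×0.06 + 289.1×0.08 + 208×0.06 = 56.134 sabins.
V = 867.36 m³. Required absorption A₂ = 0.161 × 867.36 / 1.41 = 99.039 sabins.
Shortfall: 99.039 − 56.134 = 42.9 sabins.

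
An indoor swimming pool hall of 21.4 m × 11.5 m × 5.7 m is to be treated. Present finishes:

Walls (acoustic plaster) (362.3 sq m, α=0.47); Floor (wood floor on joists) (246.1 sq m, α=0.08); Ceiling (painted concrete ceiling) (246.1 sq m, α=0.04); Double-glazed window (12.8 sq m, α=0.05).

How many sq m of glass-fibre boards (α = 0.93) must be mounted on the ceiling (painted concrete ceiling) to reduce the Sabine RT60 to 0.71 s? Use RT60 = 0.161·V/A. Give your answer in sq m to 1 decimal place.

Total absorption A₁ = 362.3*0.47 + 246.1*0.08 + 246.1*0.04 + 12.8*0.05
  = 170.281 + 19.688 + 9.844 + 0.640 = 200.453 sq m sabins.
V = 1402.77 m³. Target absorption A₂ = 0.161 × 1402.77 / 0.71 = 318.093 sabins.
ΔA needed = 318.093 − 200.453 = 117.640 sabins.
Each sq m of panel replacing the ceiling (painted concrete ceiling) adds (0.93 − 0.04) = 0.89 sabins.
Area = ΔA/Δα = 117.640/0.89 = 132.2 sq m.

132.2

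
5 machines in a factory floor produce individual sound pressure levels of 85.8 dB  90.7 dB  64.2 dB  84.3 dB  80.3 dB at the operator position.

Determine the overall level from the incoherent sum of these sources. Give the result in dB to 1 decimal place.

92.9 dB

Sum in the linear (power) domain: Σ 10^(Lᵢ/10) = 10^(85.8/10) + 10^(90.7/10) + 10^(64.2/10) + 10^(84.3/10) + 10^(80.3/10) = 1.934e+09.
L_total = 10·log₁₀(1.934e+09) = 92.9 dB.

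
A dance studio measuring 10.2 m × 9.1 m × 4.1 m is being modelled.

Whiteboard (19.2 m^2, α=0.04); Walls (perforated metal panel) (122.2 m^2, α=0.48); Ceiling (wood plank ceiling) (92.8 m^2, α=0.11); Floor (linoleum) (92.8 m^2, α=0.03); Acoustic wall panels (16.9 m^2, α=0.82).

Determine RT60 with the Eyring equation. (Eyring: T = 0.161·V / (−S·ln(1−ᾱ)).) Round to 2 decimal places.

0.62 s

Total surface area S = 19.2 + 122.2 + 92.8 + 92.8 + 16.9 = 343.9 m^2.
Σ(Sᵢαᵢ) = 19.2×0.04 + 122.2×0.48 + 92.8×0.11 + 92.8×0.03 + 16.9×0.82 = 86.274.
Mean coefficient ᾱ = A/S = 0.2509.
Eyring denominator: −S ln(1−ᾱ) = 99.347.
V = 10.2 × 9.1 × 4.1 = 380.562 m³.
RT60 = 0.161 × 380.562 / 99.347 = 0.62 s.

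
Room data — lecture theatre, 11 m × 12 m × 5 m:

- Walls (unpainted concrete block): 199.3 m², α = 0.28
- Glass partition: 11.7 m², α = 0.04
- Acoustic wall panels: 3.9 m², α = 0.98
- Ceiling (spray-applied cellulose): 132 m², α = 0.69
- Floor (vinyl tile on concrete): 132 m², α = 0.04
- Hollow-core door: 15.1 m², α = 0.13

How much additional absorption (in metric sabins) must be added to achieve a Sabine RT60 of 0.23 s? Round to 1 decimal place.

Total absorption A₁ = 199.3*0.28 + 11.7*0.04 + 3.9*0.98 + 132*0.69 + 132*0.04 + 15.1*0.13
  = 55.804 + 0.468 + 3.822 + 91.080 + 5.280 + 1.963 = 158.417 m² sabins.
V = 660 m³. Required absorption A₂ = 0.161 × 660 / 0.23 = 462.000 sabins.
Additional absorption ΔA = 462.000 − 158.417 = 303.6 sabins.

303.6 sabins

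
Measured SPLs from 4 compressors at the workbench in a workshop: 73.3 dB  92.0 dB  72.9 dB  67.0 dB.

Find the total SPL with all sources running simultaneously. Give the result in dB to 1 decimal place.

92.1 dB

Σ 10^(Lᵢ/10) = 1.631e+09.
Back to dB: 10·log₁₀ Σ = 92.1 dB.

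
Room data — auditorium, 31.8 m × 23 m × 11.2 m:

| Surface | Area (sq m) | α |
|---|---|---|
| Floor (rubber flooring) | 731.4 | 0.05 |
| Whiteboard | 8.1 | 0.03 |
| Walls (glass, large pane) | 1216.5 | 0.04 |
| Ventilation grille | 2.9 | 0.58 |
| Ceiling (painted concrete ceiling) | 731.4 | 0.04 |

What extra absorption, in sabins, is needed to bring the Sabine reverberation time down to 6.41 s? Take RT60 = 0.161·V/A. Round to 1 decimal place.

Total absorption A₁ = 731.4*0.05 + 8.1*0.03 + 1216.5*0.04 + 2.9*0.58 + 731.4*0.04
  = 36.570 + 0.243 + 48.660 + 1.682 + 29.256 = 116.411 sq m sabins.
V = 8191.68 m³. Required absorption A₂ = 0.161 × 8191.68 / 6.41 = 205.750 sabins.
ΔA = A₂ − A₁ = 205.750 − 116.411 = 89.3 sabins.

89.3 sabins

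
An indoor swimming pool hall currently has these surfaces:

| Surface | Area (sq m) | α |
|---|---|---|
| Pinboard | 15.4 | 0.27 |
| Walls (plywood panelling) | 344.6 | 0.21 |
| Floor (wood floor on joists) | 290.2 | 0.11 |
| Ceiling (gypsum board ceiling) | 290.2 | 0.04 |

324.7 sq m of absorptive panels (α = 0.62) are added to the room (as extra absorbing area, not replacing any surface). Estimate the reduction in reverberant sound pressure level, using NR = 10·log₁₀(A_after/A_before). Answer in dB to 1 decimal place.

Total absorption A_before = 15.4×0.27 + 344.6×0.21 + 290.2×0.11 + 290.2×0.04
  = 4.158 + 72.366 + 31.922 + 11.608 = 120.054 sq m sabins.
Treatment contributes 324.7·0.62 = 201.314 sabins.
A_after = 120.054 + 201.314 = 321.368 sabins.
Reduction = 10 log₁₀(A_after/A_before) = 10 log₁₀(2.6769) = 4.3 dB.

4.3 dB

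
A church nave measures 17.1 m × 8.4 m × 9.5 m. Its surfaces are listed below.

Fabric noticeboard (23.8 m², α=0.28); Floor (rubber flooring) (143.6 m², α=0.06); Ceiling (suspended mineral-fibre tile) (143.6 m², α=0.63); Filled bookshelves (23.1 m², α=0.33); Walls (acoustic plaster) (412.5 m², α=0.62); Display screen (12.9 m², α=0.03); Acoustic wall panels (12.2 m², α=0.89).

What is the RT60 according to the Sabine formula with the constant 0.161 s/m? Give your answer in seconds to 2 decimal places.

Total absorption A = 23.8×0.28 + 143.6×0.06 + 143.6×0.63 + 23.1×0.33 + 412.5×0.62 + 12.9×0.03 + 12.2×0.89
  = 6.664 + 8.616 + 90.468 + 7.623 + 255.750 + 0.387 + 10.858 = 380.366 m² sabins.
Room volume: 1364.58 m³.
T = 0.161 V/A = 0.161·1364.58/380.366 = 0.58 s.

0.58 seconds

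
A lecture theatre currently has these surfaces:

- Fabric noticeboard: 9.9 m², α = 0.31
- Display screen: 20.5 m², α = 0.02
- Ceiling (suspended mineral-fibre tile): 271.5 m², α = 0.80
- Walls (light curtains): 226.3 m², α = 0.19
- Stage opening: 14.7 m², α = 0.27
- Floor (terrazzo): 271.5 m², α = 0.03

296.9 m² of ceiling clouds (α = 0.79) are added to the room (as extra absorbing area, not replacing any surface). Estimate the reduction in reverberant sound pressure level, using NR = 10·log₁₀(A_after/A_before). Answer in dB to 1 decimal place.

A_before = Σ Sᵢαᵢ = 9.9*0.31 + 20.5*0.02 + 271.5*0.80 + 226.3*0.19 + 14.7*0.27 + 271.5*0.03 = 275.790 sabins.
Added absorption = 296.9 × 0.79 = 234.551 sabins.
A_after = 275.790 + 234.551 = 510.341 sabins.
NR = 10·log₁₀(510.341/275.790) = 2.7 dB.

2.7 dB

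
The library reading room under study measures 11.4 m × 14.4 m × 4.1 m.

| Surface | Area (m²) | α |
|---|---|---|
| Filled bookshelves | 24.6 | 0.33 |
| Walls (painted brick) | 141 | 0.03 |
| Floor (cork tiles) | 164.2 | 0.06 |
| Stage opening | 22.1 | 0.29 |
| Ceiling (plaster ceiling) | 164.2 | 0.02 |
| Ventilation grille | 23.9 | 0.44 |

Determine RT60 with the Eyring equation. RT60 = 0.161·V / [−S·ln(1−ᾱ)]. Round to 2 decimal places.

Total surface area S = 24.6 + 141 + 164.2 + 22.1 + 164.2 + 23.9 = 540.0 m².
Σ(Sᵢαᵢ) = 24.6×0.33 + 141×0.03 + 164.2×0.06 + 22.1×0.29 + 164.2×0.02 + 23.9×0.44 = 42.409.
Mean coefficient ᾱ = A/S = 0.0785.
Eyring denominator: −S ln(1−ᾱ) = 44.146.
V = 11.4 × 14.4 × 4.1 = 673.056 m³.
RT60 = 0.161 × 673.056 / 44.146 = 2.45 s.

2.45 s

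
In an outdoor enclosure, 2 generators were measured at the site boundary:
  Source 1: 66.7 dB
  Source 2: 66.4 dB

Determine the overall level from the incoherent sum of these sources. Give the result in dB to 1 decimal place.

Σ 10^(Lᵢ/10) = 9.043e+06.
Combined level = 10 log₁₀(9.043e+06) = 69.6 dB.

69.6 dB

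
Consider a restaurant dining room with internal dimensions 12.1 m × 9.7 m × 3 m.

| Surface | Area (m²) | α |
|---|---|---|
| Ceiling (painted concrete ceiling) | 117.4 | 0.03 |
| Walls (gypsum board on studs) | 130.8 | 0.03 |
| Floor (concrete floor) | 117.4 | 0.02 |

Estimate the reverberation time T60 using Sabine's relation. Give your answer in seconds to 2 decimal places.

5.79 s

A = Σ Sᵢαᵢ = 117.4·0.03 + 130.8·0.03 + 117.4·0.02 = 9.794 sabins.
V = 12.1·9.7·3 = 352.11 m³.
Sabine: RT60 = 0.161 × 352.11 / 9.794 = 5.79 s.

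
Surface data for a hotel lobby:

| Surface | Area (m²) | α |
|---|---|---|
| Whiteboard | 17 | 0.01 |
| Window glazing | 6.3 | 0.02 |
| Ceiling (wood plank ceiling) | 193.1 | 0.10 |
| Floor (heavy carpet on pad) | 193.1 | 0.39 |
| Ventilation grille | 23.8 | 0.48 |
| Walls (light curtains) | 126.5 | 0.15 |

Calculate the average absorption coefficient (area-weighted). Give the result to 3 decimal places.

0.224

S = Σ Sᵢ = 17 + 6.3 + 193.1 + 193.1 + 23.8 + 126.5 = 559.8 m².
A = 17·0.01 + 6.3·0.02 + 193.1·0.10 + 193.1·0.39 + 23.8·0.48 + 126.5·0.15 = 125.314 sabins.
ᾱ = 125.314 / 559.8 = 0.224.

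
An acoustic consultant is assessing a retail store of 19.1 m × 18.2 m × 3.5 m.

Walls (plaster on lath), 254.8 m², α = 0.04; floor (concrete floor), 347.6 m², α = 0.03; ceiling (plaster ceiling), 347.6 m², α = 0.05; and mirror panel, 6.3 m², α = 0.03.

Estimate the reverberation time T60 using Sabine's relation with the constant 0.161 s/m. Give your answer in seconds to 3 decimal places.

Summing Sᵢαᵢ: 10.192 + 10.428 + 17.380 + 0.189 → A = 38.189 sabins.
V = 19.1·18.2·3.5 = 1216.67 m³.
T = 0.161 V/A = 0.161·1216.67/38.189 = 5.129 s.

5.129 s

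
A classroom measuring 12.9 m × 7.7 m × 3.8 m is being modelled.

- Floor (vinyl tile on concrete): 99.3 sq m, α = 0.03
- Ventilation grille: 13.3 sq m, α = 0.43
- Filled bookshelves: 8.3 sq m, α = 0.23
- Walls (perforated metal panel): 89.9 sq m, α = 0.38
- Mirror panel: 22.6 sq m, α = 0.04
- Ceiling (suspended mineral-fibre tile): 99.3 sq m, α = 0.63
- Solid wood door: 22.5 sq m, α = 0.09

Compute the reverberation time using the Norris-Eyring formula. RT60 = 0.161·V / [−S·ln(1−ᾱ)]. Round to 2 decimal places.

S = Σ Sᵢ = 355.2 sq m.
Σ(Sᵢαᵢ) = 99.3·0.03 + 13.3·0.43 + 8.3·0.23 + 89.9·0.38 + 22.6·0.04 + 99.3·0.63 + 22.5·0.09 = 110.257.
ᾱ = 110.257 / 355.2 = 0.3104.
Eyring denominator: −S ln(1−ᾱ) = 132.008.
V = 12.9 × 7.7 × 3.8 = 377.454 m³.
RT60 = 0.161 × 377.454 / 132.008 = 0.46 s.

0.46 s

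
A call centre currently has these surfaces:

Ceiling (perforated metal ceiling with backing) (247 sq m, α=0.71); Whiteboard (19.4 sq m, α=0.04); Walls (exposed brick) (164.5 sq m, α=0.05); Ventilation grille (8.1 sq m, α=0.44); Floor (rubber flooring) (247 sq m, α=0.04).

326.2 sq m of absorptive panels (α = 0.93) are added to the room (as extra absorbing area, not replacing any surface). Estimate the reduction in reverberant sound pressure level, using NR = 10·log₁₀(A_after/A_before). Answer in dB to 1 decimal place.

4.0 dB

Summing Sᵢαᵢ: 175.370 + 0.776 + 8.225 + 3.564 + 9.880 → A_before = 197.815 sabins.
Added absorption = 326.2 × 0.93 = 303.366 sabins.
A_after = 197.815 + 303.366 = 501.181 sabins.
NR = 10·log₁₀(501.181/197.815) = 4.0 dB.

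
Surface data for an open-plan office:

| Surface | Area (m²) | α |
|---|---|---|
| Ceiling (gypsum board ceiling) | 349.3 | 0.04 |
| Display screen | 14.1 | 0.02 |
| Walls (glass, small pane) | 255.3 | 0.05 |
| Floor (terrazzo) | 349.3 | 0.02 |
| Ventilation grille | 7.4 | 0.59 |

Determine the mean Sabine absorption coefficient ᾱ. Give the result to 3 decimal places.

0.039

S = Σ Sᵢ = 349.3 + 14.1 + 255.3 + 349.3 + 7.4 = 975.4 m².
A = 349.3·0.04 + 14.1·0.02 + 255.3·0.05 + 349.3·0.02 + 7.4·0.59 = 38.371 sabins.
ᾱ = A/S = 0.039.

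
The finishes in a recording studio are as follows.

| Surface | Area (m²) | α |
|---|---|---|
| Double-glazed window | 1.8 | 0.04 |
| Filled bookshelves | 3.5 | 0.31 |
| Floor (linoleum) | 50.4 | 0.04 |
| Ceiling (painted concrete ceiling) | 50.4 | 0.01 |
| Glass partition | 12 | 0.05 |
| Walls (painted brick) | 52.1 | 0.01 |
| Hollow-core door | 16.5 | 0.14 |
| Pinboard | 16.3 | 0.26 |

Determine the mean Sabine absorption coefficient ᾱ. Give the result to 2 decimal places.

Total surface area S = 203.0 m².
Σ(Sᵢαᵢ) = 1.8*0.04 + 3.5*0.31 + 50.4*0.04 + 50.4*0.01 + 12*0.05 + 52.1*0.01 + 16.5*0.14 + 16.3*0.26 = 11.346.
ᾱ = 11.346 / 203.0 = 0.06.

0.06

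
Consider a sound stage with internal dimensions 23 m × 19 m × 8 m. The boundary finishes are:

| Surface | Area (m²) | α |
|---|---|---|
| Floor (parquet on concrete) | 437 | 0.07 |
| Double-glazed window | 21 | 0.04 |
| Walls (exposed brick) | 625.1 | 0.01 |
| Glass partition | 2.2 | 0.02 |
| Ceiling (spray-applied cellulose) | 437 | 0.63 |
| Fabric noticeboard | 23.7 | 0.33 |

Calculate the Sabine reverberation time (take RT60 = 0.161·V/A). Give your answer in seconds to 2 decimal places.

1.75 s

Equivalent absorption area: A = 437*0.07 + 21*0.04 + 625.1*0.01 + 2.2*0.02 + 437*0.63 + 23.7*0.33 = 320.856 m².
Volume V = 23 × 19 × 8 = 3496 m³.
T = 0.161 V/A = 0.161·3496/320.856 = 1.75 s.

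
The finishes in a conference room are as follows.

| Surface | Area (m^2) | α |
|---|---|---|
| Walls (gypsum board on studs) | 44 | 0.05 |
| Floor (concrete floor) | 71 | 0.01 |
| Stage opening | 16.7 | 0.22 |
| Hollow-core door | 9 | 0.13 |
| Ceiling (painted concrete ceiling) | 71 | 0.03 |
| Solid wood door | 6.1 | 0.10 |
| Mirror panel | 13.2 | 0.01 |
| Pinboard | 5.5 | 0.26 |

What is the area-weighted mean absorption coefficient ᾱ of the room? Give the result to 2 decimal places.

S = Σ Sᵢ = 44 + 71 + 16.7 + 9 + 71 + 6.1 + 13.2 + 5.5 = 236.5 m^2.
A = 44*0.05 + 71*0.01 + 16.7*0.22 + 9*0.13 + 71*0.03 + 6.1*0.10 + 13.2*0.01 + 5.5*0.26 = 12.056 sabins.
ᾱ = A/S = 0.05.

0.05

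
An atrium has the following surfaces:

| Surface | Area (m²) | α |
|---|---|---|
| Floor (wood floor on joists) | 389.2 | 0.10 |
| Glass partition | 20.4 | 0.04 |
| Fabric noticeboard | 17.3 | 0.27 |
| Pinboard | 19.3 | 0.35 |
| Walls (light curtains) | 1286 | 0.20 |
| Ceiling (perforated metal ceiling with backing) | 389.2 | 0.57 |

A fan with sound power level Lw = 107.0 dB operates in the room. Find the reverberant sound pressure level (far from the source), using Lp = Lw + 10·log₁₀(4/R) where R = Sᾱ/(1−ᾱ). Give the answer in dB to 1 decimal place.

84.5 dB

A = 530.206 sabins; S = 2121.4 m².
ᾱ = 530.206/2121.4 = 0.2499; R = Sᾱ/(1−ᾱ) = 530.206/(1−0.2499) = 706.847 m².
Lp = Lw + 10 log₁₀(4/R) = 107.0 -22.47 = 84.5 dB.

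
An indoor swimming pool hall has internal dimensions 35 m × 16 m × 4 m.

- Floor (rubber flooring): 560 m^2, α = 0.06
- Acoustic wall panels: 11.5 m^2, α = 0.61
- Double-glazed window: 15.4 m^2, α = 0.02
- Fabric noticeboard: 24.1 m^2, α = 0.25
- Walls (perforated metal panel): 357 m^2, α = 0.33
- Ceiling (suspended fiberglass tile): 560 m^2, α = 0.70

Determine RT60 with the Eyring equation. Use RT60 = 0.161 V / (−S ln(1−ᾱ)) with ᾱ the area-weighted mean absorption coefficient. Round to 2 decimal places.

0.52 s

S = Σ Sᵢ = 1528.0 m^2.
Σ(Sᵢαᵢ) = 560×0.06 + 11.5×0.61 + 15.4×0.02 + 24.1×0.25 + 357×0.33 + 560×0.70 = 556.758.
ᾱ = 556.758 / 1528.0 = 0.3644.
Eyring denominator: −S ln(1−ᾱ) = 692.468.
V = 35 × 16 × 4 = 2240 m³.
T = 0.161·V/[−S·ln(1−ᾱ)] = 0.161·2240/692.468 = 0.52 s.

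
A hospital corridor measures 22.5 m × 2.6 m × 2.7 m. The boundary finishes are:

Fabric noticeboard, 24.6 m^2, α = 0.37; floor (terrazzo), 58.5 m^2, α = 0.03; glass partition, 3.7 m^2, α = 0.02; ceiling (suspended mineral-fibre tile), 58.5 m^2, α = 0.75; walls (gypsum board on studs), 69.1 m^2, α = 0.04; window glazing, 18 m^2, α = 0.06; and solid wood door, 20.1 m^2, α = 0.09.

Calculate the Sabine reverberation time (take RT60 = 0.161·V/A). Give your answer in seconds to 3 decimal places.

0.421 sec

A = Σ Sᵢαᵢ = 24.6·0.37 + 58.5·0.03 + 3.7·0.02 + 58.5·0.75 + 69.1·0.04 + 18·0.06 + 20.1·0.09 = 60.459 sabins.
Room volume: 157.95 m³.
T = 0.161 V/A = 0.161·157.95/60.459 = 0.421 s.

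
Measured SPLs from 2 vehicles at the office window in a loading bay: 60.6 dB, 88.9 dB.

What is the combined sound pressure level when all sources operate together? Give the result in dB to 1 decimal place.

Converting to relative power and adding: 10^(60.6/10) + 10^(88.9/10) = 7.774e+08.
Back to dB: 10·log₁₀ Σ = 88.9 dB.

88.9 dB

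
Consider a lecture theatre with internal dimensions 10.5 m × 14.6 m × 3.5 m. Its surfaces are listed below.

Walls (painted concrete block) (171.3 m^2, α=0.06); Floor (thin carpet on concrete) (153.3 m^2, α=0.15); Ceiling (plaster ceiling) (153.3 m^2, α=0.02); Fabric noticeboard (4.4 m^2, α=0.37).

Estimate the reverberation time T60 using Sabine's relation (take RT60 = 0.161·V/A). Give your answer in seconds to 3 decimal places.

Summing Sᵢαᵢ: 10.278 + 22.995 + 3.066 + 1.628 → A = 37.967 sabins.
Room volume: 536.55 m³.
RT60 = 0.161 · V / A = 0.161 × 536.55 / 37.967 = 2.275 s.

2.275 sec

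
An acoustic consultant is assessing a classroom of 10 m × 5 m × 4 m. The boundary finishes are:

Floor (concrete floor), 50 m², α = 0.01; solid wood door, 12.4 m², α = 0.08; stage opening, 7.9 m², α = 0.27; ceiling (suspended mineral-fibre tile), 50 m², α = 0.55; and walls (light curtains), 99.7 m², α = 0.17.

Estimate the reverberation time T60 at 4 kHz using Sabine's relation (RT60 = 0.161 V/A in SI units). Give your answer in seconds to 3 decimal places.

0.670 s

Total absorption A = 50×0.01 + 12.4×0.08 + 7.9×0.27 + 50×0.55 + 99.7×0.17
  = 0.500 + 0.992 + 2.133 + 27.500 + 16.949 = 48.074 m² sabins.
Volume V = 10 × 5 × 4 = 200 m³.
RT60 = 0.161 · V / A = 0.161 × 200 / 48.074 = 0.670 s.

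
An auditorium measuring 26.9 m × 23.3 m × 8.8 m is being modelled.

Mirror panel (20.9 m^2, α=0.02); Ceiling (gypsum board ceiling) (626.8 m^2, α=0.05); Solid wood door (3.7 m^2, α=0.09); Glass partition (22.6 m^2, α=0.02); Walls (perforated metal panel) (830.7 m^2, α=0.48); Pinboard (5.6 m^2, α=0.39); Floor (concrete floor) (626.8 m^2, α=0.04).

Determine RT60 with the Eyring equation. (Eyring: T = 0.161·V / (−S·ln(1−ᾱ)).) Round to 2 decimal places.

Total surface area S = 20.9 + 626.8 + 3.7 + 22.6 + 830.7 + 5.6 + 626.8 = 2137.1 m^2.
Absorption A = 20.9×0.02 + 626.8×0.05 + 3.7×0.09 + 22.6×0.02 + 830.7×0.48 + 5.6×0.39 + 626.8×0.04 = 458.535 sabins.
ᾱ = 458.535 / 2137.1 = 0.2146.
Eyring denominator: −S ln(1−ᾱ) = 516.242.
V = 26.9 × 23.3 × 8.8 = 5515.576 m³.
T = 0.161·V/[−S·ln(1−ᾱ)] = 0.161·5515.576/516.242 = 1.72 s.

1.72 s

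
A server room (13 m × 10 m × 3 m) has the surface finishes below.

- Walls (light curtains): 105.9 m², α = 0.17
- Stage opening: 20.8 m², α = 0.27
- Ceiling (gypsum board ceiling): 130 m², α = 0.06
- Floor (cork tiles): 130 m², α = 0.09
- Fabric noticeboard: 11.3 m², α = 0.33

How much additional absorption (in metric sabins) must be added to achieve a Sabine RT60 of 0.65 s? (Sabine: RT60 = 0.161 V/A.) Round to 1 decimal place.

Summing Sᵢαᵢ: 18.003 + 5.616 + 7.800 + 11.700 + 3.729 → A₁ = 46.848 sabins.
V = 390 m³. Required absorption A₂ = 0.161 × 390 / 0.65 = 96.600 sabins.
ΔA = A₂ − A₁ = 96.600 − 46.848 = 49.8 sabins.

49.8 sabins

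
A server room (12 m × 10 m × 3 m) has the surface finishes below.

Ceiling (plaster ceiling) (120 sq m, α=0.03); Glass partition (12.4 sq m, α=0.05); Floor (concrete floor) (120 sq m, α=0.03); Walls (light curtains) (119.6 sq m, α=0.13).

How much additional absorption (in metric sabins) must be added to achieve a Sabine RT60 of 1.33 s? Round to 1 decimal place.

20.2 sabins

A₁ = Σ Sᵢαᵢ = 120·0.03 + 12.4·0.05 + 120·0.03 + 119.6·0.13 = 23.368 sabins.
V = 360 m³. Required absorption A₂ = 0.161 × 360 / 1.33 = 43.579 sabins.
ΔA = A₂ − A₁ = 43.579 − 23.368 = 20.2 sabins.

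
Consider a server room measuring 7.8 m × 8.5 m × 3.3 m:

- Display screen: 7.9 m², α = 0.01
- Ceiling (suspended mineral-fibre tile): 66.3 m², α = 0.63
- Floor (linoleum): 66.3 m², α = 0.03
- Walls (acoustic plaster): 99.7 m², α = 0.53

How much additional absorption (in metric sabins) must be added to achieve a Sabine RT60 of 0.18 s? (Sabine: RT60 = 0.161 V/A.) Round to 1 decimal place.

A₁ = Σ Sᵢαᵢ = 7.9*0.01 + 66.3*0.63 + 66.3*0.03 + 99.7*0.53 = 96.678 sabins.
V = 218.79 m³. Required absorption A₂ = 0.161 × 218.79 / 0.18 = 195.695 sabins.
Shortfall: 195.695 − 96.678 = 99.0 sabins.

99.0 sabins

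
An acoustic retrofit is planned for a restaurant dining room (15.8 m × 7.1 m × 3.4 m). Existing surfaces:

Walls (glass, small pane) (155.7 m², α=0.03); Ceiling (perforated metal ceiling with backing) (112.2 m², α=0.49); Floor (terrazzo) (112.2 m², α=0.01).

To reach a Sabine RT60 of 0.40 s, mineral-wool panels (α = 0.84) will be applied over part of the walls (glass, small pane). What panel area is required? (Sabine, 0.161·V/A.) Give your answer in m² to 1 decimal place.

114.5

Summing Sᵢαᵢ: 4.671 + 54.978 + 1.122 → A₁ = 60.771 sabins.
Required A₂ = 0.161·381.412/0.40 = 153.518 sabins.
Absorption to add: 153.518 − 60.771 = 92.747 sabins.
Net gain per m²: Δα = 0.84 − 0.03 = 0.81.
Panel area = 92.747 / 0.81 = 114.5 m².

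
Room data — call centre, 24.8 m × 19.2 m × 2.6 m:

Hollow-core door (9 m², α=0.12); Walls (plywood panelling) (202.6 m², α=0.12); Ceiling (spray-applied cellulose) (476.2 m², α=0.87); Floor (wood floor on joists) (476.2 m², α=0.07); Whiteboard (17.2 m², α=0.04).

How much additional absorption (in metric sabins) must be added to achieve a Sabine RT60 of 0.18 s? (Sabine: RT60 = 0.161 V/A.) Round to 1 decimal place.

633.6 sabins

Summing Sᵢαᵢ: 1.080 + 24.312 + 414.294 + 33.334 + 0.688 → A₁ = 473.708 sabins.
V = 1238.016 m³. Required absorption A₂ = 0.161 × 1238.016 / 0.18 = 1107.337 sabins.
Shortfall: 1107.337 − 473.708 = 633.6 sabins.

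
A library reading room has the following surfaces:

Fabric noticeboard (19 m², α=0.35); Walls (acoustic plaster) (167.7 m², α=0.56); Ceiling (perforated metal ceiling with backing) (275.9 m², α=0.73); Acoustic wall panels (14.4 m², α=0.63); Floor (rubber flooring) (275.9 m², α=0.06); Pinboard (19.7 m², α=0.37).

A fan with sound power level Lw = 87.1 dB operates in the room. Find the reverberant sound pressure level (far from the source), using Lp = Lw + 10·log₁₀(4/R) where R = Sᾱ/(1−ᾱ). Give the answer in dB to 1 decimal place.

Σ(Sᵢαᵢ) = 19×0.35 + 167.7×0.56 + 275.9×0.73 + 14.4×0.63 + 275.9×0.06 + 19.7×0.37 = 334.884; total area S = 772.6 m².
ᾱ = 334.884/772.6 = 0.4335; R = Sᾱ/(1−ᾱ) = 334.884/(1−0.4335) = 591.146 m².
Lp = Lw + 10 log₁₀(4/R) = 87.1 -21.70 = 65.4 dB.

65.4 dB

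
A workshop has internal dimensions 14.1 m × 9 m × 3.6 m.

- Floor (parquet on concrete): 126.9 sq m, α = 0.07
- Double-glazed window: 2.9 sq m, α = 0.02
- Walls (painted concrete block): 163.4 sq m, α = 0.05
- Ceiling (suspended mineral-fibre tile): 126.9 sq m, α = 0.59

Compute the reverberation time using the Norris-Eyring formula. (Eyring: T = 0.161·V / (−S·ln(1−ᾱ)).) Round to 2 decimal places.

0.71 sec

S = Σ Sᵢ = 420.1 sq m.
Absorption A = 126.9·0.07 + 2.9·0.02 + 163.4·0.05 + 126.9·0.59 = 91.982 sabins.
Mean coefficient ᾱ = A/S = 0.2190.
Eyring denominator: −S ln(1−ᾱ) = 103.840.
V = 14.1 × 9 × 3.6 = 456.84 m³.
T = 0.161·V/[−S·ln(1−ᾱ)] = 0.161·456.84/103.840 = 0.71 s.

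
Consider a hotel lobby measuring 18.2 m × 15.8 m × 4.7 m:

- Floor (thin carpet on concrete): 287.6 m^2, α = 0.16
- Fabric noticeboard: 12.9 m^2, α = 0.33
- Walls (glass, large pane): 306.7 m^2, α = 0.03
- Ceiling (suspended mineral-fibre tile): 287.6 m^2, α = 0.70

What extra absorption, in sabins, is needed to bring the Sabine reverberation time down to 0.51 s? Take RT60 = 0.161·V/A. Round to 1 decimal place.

Equivalent absorption area: A₁ = 287.6·0.16 + 12.9·0.33 + 306.7·0.03 + 287.6·0.70 = 260.794 m^2.
V = 1351.532 m³. Required absorption A₂ = 0.161 × 1351.532 / 0.51 = 426.660 sabins.
ΔA = A₂ − A₁ = 426.660 − 260.794 = 165.9 sabins.

165.9 sabins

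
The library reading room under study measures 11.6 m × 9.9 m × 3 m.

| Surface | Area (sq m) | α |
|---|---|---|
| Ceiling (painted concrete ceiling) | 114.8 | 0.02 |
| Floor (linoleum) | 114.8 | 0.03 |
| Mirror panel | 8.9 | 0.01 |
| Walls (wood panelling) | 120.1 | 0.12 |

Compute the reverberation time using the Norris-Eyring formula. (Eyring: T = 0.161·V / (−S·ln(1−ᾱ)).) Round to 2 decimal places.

S = Σ Sᵢ = 358.6 sq m.
Absorption A = 114.8·0.02 + 114.8·0.03 + 8.9·0.01 + 120.1·0.12 = 20.241 sabins.
ᾱ = 20.241 / 358.6 = 0.0564.
Eyring denominator: −S ln(1−ᾱ) = 20.818.
V = 11.6 × 9.9 × 3 = 344.52 m³.
RT60 = 0.161 × 344.52 / 20.818 = 2.66 s.

2.66 sec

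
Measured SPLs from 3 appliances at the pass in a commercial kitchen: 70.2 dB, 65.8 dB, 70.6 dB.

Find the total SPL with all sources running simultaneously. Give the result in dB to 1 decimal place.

74.1 dB

Converting to relative power and adding: 10^(70.2/10) + 10^(65.8/10) + 10^(70.6/10) = 2.575e+07.
Combined level = 10 log₁₀(2.575e+07) = 74.1 dB.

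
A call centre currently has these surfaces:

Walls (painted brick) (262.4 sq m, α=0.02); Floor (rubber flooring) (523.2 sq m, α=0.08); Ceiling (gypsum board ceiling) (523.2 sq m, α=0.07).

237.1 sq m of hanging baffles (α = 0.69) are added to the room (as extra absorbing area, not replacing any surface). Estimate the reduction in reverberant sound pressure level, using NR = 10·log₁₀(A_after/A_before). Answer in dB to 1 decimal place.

4.7 dB

Total absorption A_before = 262.4·0.02 + 523.2·0.08 + 523.2·0.07
  = 5.248 + 41.856 + 36.624 = 83.728 sq m sabins.
Treatment contributes 237.1·0.69 = 163.599 sabins.
A_after = 83.728 + 163.599 = 247.327 sabins.
NR = 10·log₁₀(247.327/83.728) = 4.7 dB.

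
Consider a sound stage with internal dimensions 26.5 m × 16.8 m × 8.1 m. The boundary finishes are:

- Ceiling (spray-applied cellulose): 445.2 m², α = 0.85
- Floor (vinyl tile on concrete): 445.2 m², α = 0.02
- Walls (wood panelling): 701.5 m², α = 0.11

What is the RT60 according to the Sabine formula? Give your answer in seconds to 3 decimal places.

Summing Sᵢαᵢ: 378.420 + 8.904 + 77.165 → A = 464.489 sabins.
Room volume: 3606.12 m³.
T = 0.161 V/A = 0.161·3606.12/464.489 = 1.250 s.

1.250 s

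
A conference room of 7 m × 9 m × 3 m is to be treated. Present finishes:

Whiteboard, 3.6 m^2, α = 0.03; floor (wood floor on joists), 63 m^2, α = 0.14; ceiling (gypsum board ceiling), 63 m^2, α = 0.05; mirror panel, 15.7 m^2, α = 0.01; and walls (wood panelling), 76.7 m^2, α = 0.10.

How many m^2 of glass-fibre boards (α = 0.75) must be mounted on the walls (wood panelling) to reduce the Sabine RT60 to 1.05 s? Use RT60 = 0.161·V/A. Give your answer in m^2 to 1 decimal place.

14.0

Total absorption A₁ = 3.6×0.03 + 63×0.14 + 63×0.05 + 15.7×0.01 + 76.7×0.10
  = 0.108 + 8.820 + 3.150 + 0.157 + 7.670 = 19.905 m^2 sabins.
Required A₂ = 0.161·189/1.05 = 28.980 sabins.
Absorption to add: 28.980 − 19.905 = 9.075 sabins.
Net gain per m^2: Δα = 0.75 − 0.10 = 0.65.
Area = ΔA/Δα = 9.075/0.65 = 14.0 m^2.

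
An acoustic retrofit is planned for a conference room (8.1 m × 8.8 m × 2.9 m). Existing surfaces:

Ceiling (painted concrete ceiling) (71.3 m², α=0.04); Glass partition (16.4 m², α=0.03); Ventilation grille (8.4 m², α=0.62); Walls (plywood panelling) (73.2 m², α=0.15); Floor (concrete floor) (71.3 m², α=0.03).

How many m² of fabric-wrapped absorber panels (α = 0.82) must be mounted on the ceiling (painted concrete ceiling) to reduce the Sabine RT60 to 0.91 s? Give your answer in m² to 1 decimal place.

19.1

Total absorption A₁ = 71.3×0.04 + 16.4×0.03 + 8.4×0.62 + 73.2×0.15 + 71.3×0.03
  = 2.852 + 0.492 + 5.208 + 10.980 + 2.139 = 21.671 m² sabins.
V = 206.712 m³. Target absorption A₂ = 0.161 × 206.712 / 0.91 = 36.572 sabins.
ΔA needed = 36.572 − 21.671 = 14.901 sabins.
Each m² of panel replacing the ceiling (painted concrete ceiling) adds (0.82 − 0.04) = 0.78 sabins.
Panel area = 14.901 / 0.78 = 19.1 m².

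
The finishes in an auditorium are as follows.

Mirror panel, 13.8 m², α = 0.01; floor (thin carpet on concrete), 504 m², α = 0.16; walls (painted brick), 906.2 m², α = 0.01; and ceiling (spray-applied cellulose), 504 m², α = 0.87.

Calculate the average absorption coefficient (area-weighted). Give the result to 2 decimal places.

0.27

Total surface area S = 1928.0 m².
Σ(Sᵢαᵢ) = 13.8·0.01 + 504·0.16 + 906.2·0.01 + 504·0.87 = 528.320.
ᾱ = 528.320 / 1928.0 = 0.27.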